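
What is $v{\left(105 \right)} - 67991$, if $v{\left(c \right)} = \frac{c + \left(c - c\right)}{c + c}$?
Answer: $- \frac{135981}{2} \approx -67991.0$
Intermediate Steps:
$v{\left(c \right)} = \frac{1}{2}$ ($v{\left(c \right)} = \frac{c + 0}{2 c} = c \frac{1}{2 c} = \frac{1}{2}$)
$v{\left(105 \right)} - 67991 = \frac{1}{2} - 67991 = - \frac{135981}{2}$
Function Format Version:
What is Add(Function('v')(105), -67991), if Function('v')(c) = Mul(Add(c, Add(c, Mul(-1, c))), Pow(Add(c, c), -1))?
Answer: Rational(-135981, 2) ≈ -67991.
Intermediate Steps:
Function('v')(c) = Rational(1, 2) (Function('v')(c) = Mul(Add(c, 0), Pow(Mul(2, c), -1)) = Mul(c, Mul(Rational(1, 2), Pow(c, -1))) = Rational(1, 2))
Add(Function('v')(105), -67991) = Add(Rational(1, 2), -67991) = Rational(-135981, 2)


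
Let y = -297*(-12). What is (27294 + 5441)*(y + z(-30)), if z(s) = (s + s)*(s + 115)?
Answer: -50280960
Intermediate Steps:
z(s) = 2*s*(115 + s) (z(s) = (2*s)*(115 + s) = 2*s*(115 + s))
y = 3564
(27294 + 5441)*(y + z(-30)) = (27294 + 5441)*(3564 + 2*(-30)*(115 - 30)) = 32735*(3564 + 2*(-30)*85) = 32735*(3564 - 5100) = 32735*(-1536) = -50280960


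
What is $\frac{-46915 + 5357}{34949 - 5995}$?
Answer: $- \frac{20779}{14477} \approx -1.4353$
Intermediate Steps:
$\frac{-46915 + 5357}{34949 - 5995} = - \frac{41558}{34949 - 5995} = - \frac{41558}{28954} = \left(-41558\right) \frac{1}{28954} = - \frac{20779}{14477}$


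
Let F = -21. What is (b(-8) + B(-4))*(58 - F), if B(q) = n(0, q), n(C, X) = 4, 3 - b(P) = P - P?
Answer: 553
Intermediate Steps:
b(P) = 3 (b(P) = 3 - (P - P) = 3 - 1*0 = 3 + 0 = 3)
B(q) = 4
(b(-8) + B(-4))*(58 - F) = (3 + 4)*(58 - 1*(-21)) = 7*(58 + 21) = 7*79 = 553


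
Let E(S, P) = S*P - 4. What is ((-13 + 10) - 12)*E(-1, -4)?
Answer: 0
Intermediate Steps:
E(S, P) = -4 + P*S (E(S, P) = P*S - 4 = -4 + P*S)
((-13 + 10) - 12)*E(-1, -4) = ((-13 + 10) - 12)*(-4 - 4*(-1)) = (-3 - 12)*(-4 + 4) = -15*0 = 0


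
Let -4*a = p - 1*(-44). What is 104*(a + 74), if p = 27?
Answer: 5850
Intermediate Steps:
a = -71/4 (a = -(27 - 1*(-44))/4 = -(27 + 44)/4 = -¼*71 = -71/4 ≈ -17.750)
104*(a + 74) = 104*(-71/4 + 74) = 104*(225/4) = 5850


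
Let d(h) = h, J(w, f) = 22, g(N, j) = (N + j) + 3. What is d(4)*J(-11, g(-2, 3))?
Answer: 88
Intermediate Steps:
g(N, j) = 3 + N + j
d(4)*J(-11, g(-2, 3)) = 4*22 = 88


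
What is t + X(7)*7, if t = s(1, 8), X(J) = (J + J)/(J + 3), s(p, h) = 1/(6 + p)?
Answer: 348/35 ≈ 9.9429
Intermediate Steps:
X(J) = 2*J/(3 + J) (X(J) = (2*J)/(3 + J) = 2*J/(3 + J))
t = ⅐ (t = 1/(6 + 1) = 1/7 = ⅐ ≈ 0.14286)
t + X(7)*7 = ⅐ + (2*7/(3 + 7))*7 = ⅐ + (2*7/10)*7 = ⅐ + (2*7*(⅒))*7 = ⅐ + (7/5)*7 = ⅐ + 49/5 = 348/35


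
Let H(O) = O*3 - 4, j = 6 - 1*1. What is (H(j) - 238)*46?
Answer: -10442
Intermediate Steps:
j = 5 (j = 6 - 1 = 5)
H(O) = -4 + 3*O (H(O) = 3*O - 4 = -4 + 3*O)
(H(j) - 238)*46 = ((-4 + 3*5) - 238)*46 = ((-4 + 15) - 238)*46 = (11 - 238)*46 = -227*46 = -10442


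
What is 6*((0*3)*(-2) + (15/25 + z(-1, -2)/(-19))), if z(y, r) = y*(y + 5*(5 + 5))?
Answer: 1812/95 ≈ 19.074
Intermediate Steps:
z(y, r) = y*(50 + y) (z(y, r) = y*(y + 5*10) = y*(y + 50) = y*(50 + y))
6*((0*3)*(-2) + (15/25 + z(-1, -2)/(-19))) = 6*((0*3)*(-2) + (15/25 - (50 - 1)/(-19))) = 6*(0*(-2) + (15*(1/25) - 1*49*(-1/19))) = 6*(0 + (⅗ - 49*(-1/19))) = 6*(0 + (⅗ + 49/19)) = 6*(0 + 302/95) = 6*(302/95) = 1812/95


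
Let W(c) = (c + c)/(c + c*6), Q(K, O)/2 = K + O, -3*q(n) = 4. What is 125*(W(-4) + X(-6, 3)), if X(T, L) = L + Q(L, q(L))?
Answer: 17375/21 ≈ 827.38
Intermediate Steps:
q(n) = -4/3 (q(n) = -⅓*4 = -4/3)
Q(K, O) = 2*K + 2*O (Q(K, O) = 2*(K + O) = 2*K + 2*O)
X(T, L) = -8/3 + 3*L (X(T, L) = L + (2*L + 2*(-4/3)) = L + (2*L - 8/3) = L + (-8/3 + 2*L) = -8/3 + 3*L)
W(c) = 2/7 (W(c) = (2*c)/(c + 6*c) = (2*c)/((7*c)) = (2*c)*(1/(7*c)) = 2/7)
125*(W(-4) + X(-6, 3)) = 125*(2/7 + (-8/3 + 3*3)) = 125*(2/7 + (-8/3 + 9)) = 125*(2/7 + 19/3) = 125*(139/21) = 17375/21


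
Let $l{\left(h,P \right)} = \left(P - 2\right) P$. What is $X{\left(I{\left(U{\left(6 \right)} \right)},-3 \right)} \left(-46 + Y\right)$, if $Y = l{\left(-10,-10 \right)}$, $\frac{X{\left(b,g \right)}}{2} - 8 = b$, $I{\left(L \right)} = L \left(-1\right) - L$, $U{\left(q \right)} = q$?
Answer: $-592$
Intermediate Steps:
$I{\left(L \right)} = - 2 L$ ($I{\left(L \right)} = - L - L = - 2 L$)
$X{\left(b,g \right)} = 16 + 2 b$
$l{\left(h,P \right)} = P \left(-2 + P\right)$ ($l{\left(h,P \right)} = \left(-2 + P\right) P = P \left(-2 + P\right)$)
$Y = 120$ ($Y = - 10 \left(-2 - 10\right) = \left(-10\right) \left(-12\right) = 120$)
$X{\left(I{\left(U{\left(6 \right)} \right)},-3 \right)} \left(-46 + Y\right) = \left(16 + 2 \left(\left(-2\right) 6\right)\right) \left(-46 + 120\right) = \left(16 + 2 \left(-12\right)\right) 74 = \left(16 - 24\right) 74 = \left(-8\right) 74 = -592$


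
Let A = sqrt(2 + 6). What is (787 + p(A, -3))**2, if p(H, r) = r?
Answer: 614656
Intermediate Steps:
A = 2*sqrt(2) (A = sqrt(8) = 2*sqrt(2) ≈ 2.8284)
(787 + p(A, -3))**2 = (787 - 3)**2 = 784**2 = 614656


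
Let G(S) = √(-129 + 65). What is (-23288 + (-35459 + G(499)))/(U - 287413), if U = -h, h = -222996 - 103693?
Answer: -58747/39276 + 2*I/9819 ≈ -1.4957 + 0.00020369*I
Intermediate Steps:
h = -326689
G(S) = 8*I (G(S) = √(-64) = 8*I)
U = 326689 (U = -1*(-326689) = 326689)
(-23288 + (-35459 + G(499)))/(U - 287413) = (-23288 + (-35459 + 8*I))/(326689 - 287413) = (-58747 + 8*I)/39276 = (-58747 + 8*I)*(1/39276) = -58747/39276 + 2*I/9819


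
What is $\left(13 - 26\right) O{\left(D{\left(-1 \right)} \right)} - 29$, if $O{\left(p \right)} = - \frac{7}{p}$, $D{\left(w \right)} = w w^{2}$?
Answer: $-120$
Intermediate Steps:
$D{\left(w \right)} = w^{3}$
$\left(13 - 26\right) O{\left(D{\left(-1 \right)} \right)} - 29 = \left(13 - 26\right) \left(- \frac{7}{\left(-1\right)^{3}}\right) - 29 = \left(13 - 26\right) \left(- \frac{7}{-1}\right) - 29 = - 13 \left(\left(-7\right) \left(-1\right)\right) - 29 = \left(-13\right) 7 - 29 = -91 - 29 = -120$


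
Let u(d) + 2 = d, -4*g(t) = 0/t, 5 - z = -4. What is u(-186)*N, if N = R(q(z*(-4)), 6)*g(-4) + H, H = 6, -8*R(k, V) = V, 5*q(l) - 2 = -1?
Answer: -1128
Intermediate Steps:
z = 9 (z = 5 - 1*(-4) = 5 + 4 = 9)
q(l) = ⅕ (q(l) = ⅖ + (⅕)*(-1) = ⅖ - ⅕ = ⅕)
R(k, V) = -V/8
g(t) = 0 (g(t) = -0/t = -¼*0 = 0)
u(d) = -2 + d
N = 6 (N = -⅛*6*0 + 6 = -¾*0 + 6 = 0 + 6 = 6)
u(-186)*N = (-2 - 186)*6 = -188*6 = -1128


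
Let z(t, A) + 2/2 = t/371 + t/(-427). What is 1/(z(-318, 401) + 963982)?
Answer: 427/411619839 ≈ 1.0374e-6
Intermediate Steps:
z(t, A) = -1 + 8*t/22631 (z(t, A) = -1 + (t/371 + t/(-427)) = -1 + (t*(1/371) + t*(-1/427)) = -1 + (t/371 - t/427) = -1 + 8*t/22631)
1/(z(-318, 401) + 963982) = 1/((-1 + (8/22631)*(-318)) + 963982) = 1/((-1 - 48/427) + 963982) = 1/(-475/427 + 963982) = 1/(411619839/427) = 427/411619839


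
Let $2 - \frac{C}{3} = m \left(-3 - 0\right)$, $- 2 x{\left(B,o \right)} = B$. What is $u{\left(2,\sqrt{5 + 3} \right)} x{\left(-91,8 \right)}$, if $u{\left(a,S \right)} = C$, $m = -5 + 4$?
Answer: $- \frac{273}{2} \approx -136.5$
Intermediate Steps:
$x{\left(B,o \right)} = - \frac{B}{2}$
$m = -1$
$C = -3$ ($C = 6 - 3 \left(- (-3 - 0)\right) = 6 - 3 \left(- (-3 + 0)\right) = 6 - 3 \left(\left(-1\right) \left(-3\right)\right) = 6 - 9 = -3$)
$u{\left(a,S \right)} = -3$
$u{\left(2,\sqrt{5 + 3} \right)} x{\left(-91,8 \right)} = - 3 \left(\left(- \frac{1}{2}\right) \left(-91\right)\right) = \left(-3\right) \frac{91}{2} = - \frac{273}{2}$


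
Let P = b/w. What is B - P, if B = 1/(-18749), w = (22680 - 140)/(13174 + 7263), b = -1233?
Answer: 472452672389/422602460 ≈ 1118.0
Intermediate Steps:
w = 22540/20437 ≈ 1.1029
P = -25198821/22540 (P = -1233/22540/20437 = -1233*20437/22540 = -25198821/22540 ≈ -1118.0)
B = -1/18749 ≈ -5.3336e-5
B - P = -1/18749 - 1*(-25198821/22540) = -1/18749 + 25198821/22540 = 472452672389/422602460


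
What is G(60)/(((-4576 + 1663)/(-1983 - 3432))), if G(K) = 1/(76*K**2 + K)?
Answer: 361/53144772 ≈ 6.7928e-6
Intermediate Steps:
G(K) = 1/(K + 76*K**2)
G(60)/(((-4576 + 1663)/(-1983 - 3432))) = (1/(60*(1 + 76*60)))/(((-4576 + 1663)/(-1983 - 3432))) = (1/(60*(1 + 4560)))/((-2913/(-5415))) = ((1/60)/4561)/((-2913*(-1/5415))) = ((1/60)*(1/4561))/(971/1805) = (1/273660)*(1805/971) = 361/53144772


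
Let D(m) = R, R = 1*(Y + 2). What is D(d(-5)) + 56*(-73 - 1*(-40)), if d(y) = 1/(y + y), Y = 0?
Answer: -1846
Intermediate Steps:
R = 2 (R = 1*(0 + 2) = 1*2 = 2)
d(y) = 1/(2*y)
D(m) = 2
D(d(-5)) + 56*(-73 - 1*(-40)) = 2 + 56*(-73 - 1*(-40)) = 2 + 56*(-73 + 40) = 2 + 56*(-33) = 2 - 1848 = -1846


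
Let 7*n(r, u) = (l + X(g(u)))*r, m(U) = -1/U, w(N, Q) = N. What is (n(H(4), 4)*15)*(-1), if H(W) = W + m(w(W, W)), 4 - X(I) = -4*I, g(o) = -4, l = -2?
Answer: 225/2 ≈ 112.50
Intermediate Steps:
X(I) = 4 + 4*I (X(I) = 4 - (-4)*I = 4 + 4*I)
H(W) = W - 1/W
n(r, u) = -2*r (n(r, u) = ((-2 + (4 + 4*(-4)))*r)/7 = ((-2 + (4 - 16))*r)/7 = ((-2 - 12)*r)/7 = (-14*r)/7 = -2*r)
(n(H(4), 4)*15)*(-1) = (-2*(4 - 1/4)*15)*(-1) = (-2*15/4*15)*(-1) = -15/2*15*(-1) = -225/2*(-1) = 225/2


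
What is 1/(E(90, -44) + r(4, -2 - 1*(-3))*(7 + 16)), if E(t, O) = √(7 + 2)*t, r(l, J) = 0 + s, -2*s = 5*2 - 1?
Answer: 2/333 ≈ 0.0060060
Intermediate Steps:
s = -9/2 (s = -(5*2 - 1)/2 = -(10 - 1)/2 = -½*9 = -9/2 ≈ -4.5000)
r(l, J) = -9/2 (r(l, J) = 0 - 9/2 = -9/2)
E(t, O) = 3*t (E(t, O) = √9*t = 3*t)
1/(E(90, -44) + r(4, -2 - 1*(-3))*(7 + 16)) = 1/(3*90 - 9*(7 + 16)/2) = 1/(270 - 9/2*23) = 1/(270 - 207/2) = 1/(333/2) = 2/333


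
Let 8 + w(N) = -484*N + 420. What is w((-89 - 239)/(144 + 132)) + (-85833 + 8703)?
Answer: -5253854/69 ≈ -76143.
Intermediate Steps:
w(N) = 412 - 484*N (w(N) = -8 + (-484*N + 420) = -8 + (420 - 484*N) = 412 - 484*N)
w((-89 - 239)/(144 + 132)) + (-85833 + 8703) = (412 - 484*(-89 - 239)/(144 + 132)) + (-85833 + 8703) = (412 - (-158752)/276) - 77130 = (412 - 484*(-82/69)) - 77130 = (412 + 39688/69) - 77130 = 68116/69 - 77130 = -5253854/69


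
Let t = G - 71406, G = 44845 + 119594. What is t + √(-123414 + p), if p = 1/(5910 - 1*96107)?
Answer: 93033 + I*√1004034450104123/90197 ≈ 93033.0 + 351.3*I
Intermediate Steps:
G = 164439
p = -1/90197 (p = 1/(5910 - 96107) = 1/(-90197) = -1/90197 ≈ -1.1087e-5)
t = 93033 (t = 164439 - 71406 = 93033)
t + √(-123414 + p) = 93033 + √(-123414 - 1/90197) = 93033 + √(-11131572559/90197) = 93033 + I*√1004034450104123/90197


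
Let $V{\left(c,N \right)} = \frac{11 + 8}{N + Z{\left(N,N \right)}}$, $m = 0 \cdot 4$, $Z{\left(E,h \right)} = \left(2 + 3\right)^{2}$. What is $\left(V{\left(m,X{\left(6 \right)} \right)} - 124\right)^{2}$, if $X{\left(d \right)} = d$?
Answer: $\frac{14630625}{961} \approx 15224.0$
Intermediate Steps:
$Z{\left(E,h \right)} = 25$ ($Z{\left(E,h \right)} = 5^{2} = 25$)
$m = 0$
$V{\left(c,N \right)} = \frac{19}{25 + N}$ ($V{\left(c,N \right)} = \frac{11 + 8}{N + 25} = \frac{19}{25 + N}$)
$\left(V{\left(m,X{\left(6 \right)} \right)} - 124\right)^{2} = \left(\frac{19}{25 + 6} - 124\right)^{2} = \left(\frac{19}{31} - 124\right)^{2} = \left(- \frac{3825}{31}\right)^{2} = \frac{14630625}{961}$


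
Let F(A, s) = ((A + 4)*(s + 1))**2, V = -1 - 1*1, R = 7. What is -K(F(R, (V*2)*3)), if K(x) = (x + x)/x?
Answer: -2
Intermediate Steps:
V = -2 (V = -1 - 1 = -2)
F(A, s) = (1 + s)**2*(4 + A)**2 (F(A, s) = ((4 + A)*(1 + s))**2 = ((1 + s)*(4 + A))**2 = (1 + s)**2*(4 + A)**2)
K(x) = 2 (K(x) = (2*x)/x = 2)
-K(F(R, (V*2)*3)) = -1*2 = -2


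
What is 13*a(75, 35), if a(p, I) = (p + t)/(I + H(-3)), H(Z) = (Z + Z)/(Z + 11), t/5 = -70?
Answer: -14300/137 ≈ -104.38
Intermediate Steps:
t = -350 (t = 5*(-70) = -350)
H(Z) = 2*Z/(11 + Z) (H(Z) = (2*Z)/(11 + Z) = 2*Z/(11 + Z))
a(p, I) = (-350 + p)/(-¾ + I) (a(p, I) = (p - 350)/(I + 2*(-3)/(11 - 3)) = (-350 + p)/(I + 2*(-3)/8) = (-350 + p)/(I + 2*(-3)*(⅛)) = (-350 + p)/(I - ¾) = (-350 + p)/(-¾ + I))
13*a(75, 35) = 13*(4*(-350 + 75)/(-3 + 4*35)) = 13*(4*(-275)/(-3 + 140)) = 13*(4*(-275)/137) = 13*(4*(1/137)*(-275)) = 13*(-1100/137) = -14300/137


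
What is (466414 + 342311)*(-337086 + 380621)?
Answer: 35207842875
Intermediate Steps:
(466414 + 342311)*(-337086 + 380621) = 808725*43535 = 35207842875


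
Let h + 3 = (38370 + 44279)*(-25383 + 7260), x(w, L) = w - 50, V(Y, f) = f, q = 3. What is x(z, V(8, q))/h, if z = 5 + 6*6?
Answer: 3/499282610 ≈ 6.0086e-9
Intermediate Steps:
z = 41 (z = 5 + 36 = 41)
x(w, L) = -50 + w
h = -1497847830 (h = -3 + (38370 + 44279)*(-25383 + 7260) = -3 + 82649*(-18123) = -3 - 1497847827 = -1497847830)
x(z, V(8, q))/h = (-50 + 41)/(-1497847830) = -9*(-1/1497847830) = 3/499282610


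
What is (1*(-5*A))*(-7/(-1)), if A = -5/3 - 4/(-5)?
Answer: 91/3 ≈ 30.333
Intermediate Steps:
A = -13/15 (A = -5*⅓ - 4*(-⅕) = -5/3 + ⅘ = -13/15 ≈ -0.86667)
(1*(-5*A))*(-7/(-1)) = (1*(-5*(-13/15)))*(-7/(-1)) = (1*(13/3))*(-7*(-1)) = (13/3)*7 = 91/3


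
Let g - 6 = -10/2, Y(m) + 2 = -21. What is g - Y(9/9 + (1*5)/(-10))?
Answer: 24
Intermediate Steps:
Y(m) = -23 (Y(m) = -2 - 21 = -23)
g = 1 (g = 6 - 10/2 = 6 + (½)*(-10) = 6 - 5 = 1)
g - Y(9/9 + (1*5)/(-10)) = 1 - 1*(-23) = 1 + 23 = 24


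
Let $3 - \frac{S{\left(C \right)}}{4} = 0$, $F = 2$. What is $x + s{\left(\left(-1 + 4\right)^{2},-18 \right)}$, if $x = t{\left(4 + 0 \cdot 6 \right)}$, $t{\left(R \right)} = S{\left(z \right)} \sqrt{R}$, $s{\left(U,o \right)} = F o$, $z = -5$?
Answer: $-12$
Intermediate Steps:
$S{\left(C \right)} = 12$ ($S{\left(C \right)} = 12 - 0 = 12 + 0 = 12$)
$s{\left(U,o \right)} = 2 o$
$t{\left(R \right)} = 12 \sqrt{R}$
$x = 24$ ($x = 12 \sqrt{4 + 0 \cdot 6} = 12 \sqrt{4 + 0} = 12 \sqrt{4} = 12 \cdot 2 = 24$)
$x + s{\left(\left(-1 + 4\right)^{2},-18 \right)} = 24 + 2 \left(-18\right) = 24 - 36 = -12$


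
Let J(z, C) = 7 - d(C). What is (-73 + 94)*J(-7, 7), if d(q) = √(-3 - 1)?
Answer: 147 - 42*I ≈ 147.0 - 42.0*I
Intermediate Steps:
d(q) = 2*I (d(q) = √(-4) = 2*I)
J(z, C) = 7 - 2*I
(-73 + 94)*J(-7, 7) = (-73 + 94)*(7 - 2*I) = 21*(7 - 2*I) = 147 - 42*I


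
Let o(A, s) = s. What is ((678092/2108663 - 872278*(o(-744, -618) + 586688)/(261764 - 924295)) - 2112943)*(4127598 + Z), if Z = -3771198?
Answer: -667862987245950051190800/1397054606053 ≈ -4.7805e+11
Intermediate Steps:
((678092/2108663 - 872278*(o(-744, -618) + 586688)/(261764 - 924295)) - 2112943)*(4127598 + Z) = ((678092/2108663 - 872278*(-618 + 586688)/(261764 - 924295)) - 2112943)*(4127598 - 3771198) = ((678092*(1/2108663) - 872278/((-662531/586070))) - 2112943)*356400 = ((678092/2108663 - 872278/((-662531*1/586070))) - 2112943)*356400 = ((678092/2108663 - 872278/(-662531/586070)) - 2112943)*356400 = ((678092/2108663 - 872278*(-586070/662531)) - 2112943)*356400 = ((678092/2108663 + 511215967460/662531) - 2112943)*356400 = (1077982644849076832/1397054606053 - 2112943)*356400 = -1873914105628367147/1397054606053*356400 = -667862987245950051190800/1397054606053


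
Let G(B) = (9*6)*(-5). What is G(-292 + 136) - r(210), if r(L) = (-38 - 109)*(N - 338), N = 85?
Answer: -37461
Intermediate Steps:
G(B) = -270 (G(B) = 54*(-5) = -270)
r(L) = 37191 (r(L) = (-38 - 109)*(85 - 338) = -147*(-253) = 37191)
G(-292 + 136) - r(210) = -270 - 1*37191 = -270 - 37191 = -37461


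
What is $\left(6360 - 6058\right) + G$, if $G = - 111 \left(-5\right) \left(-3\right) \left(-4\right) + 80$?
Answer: $7042$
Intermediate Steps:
$G = 6740$ ($G = - 111 \cdot 15 \left(-4\right) + 80 = \left(-111\right) \left(-60\right) + 80 = 6660 + 80 = 6740$)
$\left(6360 - 6058\right) + G = \left(6360 - 6058\right) + 6740 = 302 + 6740 = 7042$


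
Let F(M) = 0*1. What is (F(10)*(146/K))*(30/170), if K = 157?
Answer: 0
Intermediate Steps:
F(M) = 0
(F(10)*(146/K))*(30/170) = (0*(146/157))*(30/170) = (0*(146*(1/157)))*(30*(1/170)) = (0*(146/157))*(3/17) = 0*(3/17) = 0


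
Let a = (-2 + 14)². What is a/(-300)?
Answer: -12/25 ≈ -0.48000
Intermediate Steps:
a = 144 (a = 12² = 144)
a/(-300) = 144/(-300) = 144*(-1/300) = -12/25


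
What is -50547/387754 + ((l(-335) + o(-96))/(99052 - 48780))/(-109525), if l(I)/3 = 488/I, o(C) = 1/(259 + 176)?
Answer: -4055728471637490023/31112132220732732000 ≈ -0.13036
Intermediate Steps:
o(C) = 1/435
l(I) = 1464/I (l(I) = 3*(488/I) = 1464/I)
-50547/387754 + ((l(-335) + o(-96))/(99052 - 48780))/(-109525) = -50547/387754 + ((1464/(-335) + 1/435)/(99052 - 48780))/(-109525) = -50547*1/387754 + ((1464*(-1/335) + 1/435)/50272)*(-1/109525) = -50547/387754 + ((-1464/335 + 1/435)*(1/50272))*(-1/109525) = -50547/387754 - 127301/29145*1/50272*(-1/109525) = -50547/387754 - 127301/1465177440*(-1/109525) = -50547/387754 + 127301/160473559116000 = -4055728471637490023/31112132220732732000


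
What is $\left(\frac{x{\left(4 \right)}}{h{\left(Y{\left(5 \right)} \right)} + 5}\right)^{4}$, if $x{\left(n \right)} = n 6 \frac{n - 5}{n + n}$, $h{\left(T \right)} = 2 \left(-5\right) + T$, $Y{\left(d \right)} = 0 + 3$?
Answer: $\frac{81}{16} \approx 5.0625$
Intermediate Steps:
$Y{\left(d \right)} = 3$
$h{\left(T \right)} = -10 + T$
$x{\left(n \right)} = -15 + 3 n$ ($x{\left(n \right)} = 6 n \frac{-5 + n}{2 n} = -15 + 3 n$)
$\left(\frac{x{\left(4 \right)}}{h{\left(Y{\left(5 \right)} \right)} + 5}\right)^{4} = \left(\frac{-15 + 3 \cdot 4}{\left(-10 + 3\right) + 5}\right)^{4} = \left(\frac{-15 + 12}{-7 + 5}\right)^{4} = \left(- \frac{3}{-2}\right)^{4} = \left(\left(-3\right) \left(- \frac{1}{2}\right)\right)^{4} = \left(\frac{3}{2}\right)^{4} = \frac{81}{16}$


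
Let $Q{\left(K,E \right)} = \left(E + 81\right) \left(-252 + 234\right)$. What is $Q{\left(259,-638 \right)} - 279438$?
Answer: $-269412$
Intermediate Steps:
$Q{\left(K,E \right)} = -1458 - 18 E$ ($Q{\left(K,E \right)} = \left(81 + E\right) \left(-18\right) = -1458 - 18 E$)
$Q{\left(259,-638 \right)} - 279438 = \left(-1458 - -11484\right) - 279438 = \left(-1458 + 11484\right) - 279438 = 10026 - 279438 = -269412$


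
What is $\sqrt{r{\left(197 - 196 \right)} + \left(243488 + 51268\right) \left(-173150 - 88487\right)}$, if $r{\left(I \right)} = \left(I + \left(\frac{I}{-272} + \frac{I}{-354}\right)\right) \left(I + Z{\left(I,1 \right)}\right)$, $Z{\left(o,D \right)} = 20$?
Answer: $\frac{i \sqrt{1241319745217972917}}{4012} \approx 2.777 \cdot 10^{5} i$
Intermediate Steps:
$r{\left(I \right)} = \frac{47831 I \left(20 + I\right)}{48144}$ ($r{\left(I \right)} = \left(I + \left(\frac{I}{-272} + \frac{I}{-354}\right)\right) \left(I + 20\right) = \left(I + \left(I \left(- \frac{1}{272}\right) + I \left(- \frac{1}{354}\right)\right)\right) \left(20 + I\right) = \left(I - \frac{313 I}{48144}\right) \left(20 + I\right) = \frac{47831 I}{48144} \left(20 + I\right) = \frac{47831 I \left(20 + I\right)}{48144}$)
$\sqrt{r{\left(197 - 196 \right)} + \left(243488 + 51268\right) \left(-173150 - 88487\right)} = \sqrt{\frac{47831 \left(197 - 196\right) \left(20 + \left(197 - 196\right)\right)}{48144} + \left(243488 + 51268\right) \left(-173150 - 88487\right)} = \sqrt{\frac{47831 \left(197 - 196\right) \left(20 + \left(197 - 196\right)\right)}{48144} + 294756 \left(-261637\right)} = \sqrt{\frac{47831}{48144} \cdot 1 \left(20 + 1\right) - 77119075572} = \sqrt{\frac{47831}{48144} \cdot 1 \cdot 21 - 77119075572} = \sqrt{\frac{334817}{16048} - 77119075572} = \sqrt{- \frac{1237606924444639}{16048}} = \frac{i \sqrt{1241319745217972917}}{4012}$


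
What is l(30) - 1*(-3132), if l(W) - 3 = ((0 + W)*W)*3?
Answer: 5835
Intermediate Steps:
l(W) = 3 + 3*W² (l(W) = 3 + ((0 + W)*W)*3 = 3 + (W*W)*3 = 3 + W²*3 = 3 + 3*W²)
l(30) - 1*(-3132) = (3 + 3*30²) - 1*(-3132) = (3 + 3*900) + 3132 = (3 + 2700) + 3132 = 2703 + 3132 = 5835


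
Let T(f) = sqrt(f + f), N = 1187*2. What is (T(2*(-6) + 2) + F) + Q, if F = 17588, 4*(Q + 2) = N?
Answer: 36359/2 + 2*I*sqrt(5) ≈ 18180.0 + 4.4721*I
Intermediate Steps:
N = 2374
Q = 1183/2 (Q = -2 + (1/4)*2374 = -2 + 1187/2 = 1183/2 ≈ 591.50)
T(f) = sqrt(2)*sqrt(f) (T(f) = sqrt(2*f) = sqrt(2)*sqrt(f))
(T(2*(-6) + 2) + F) + Q = (sqrt(2)*sqrt(2*(-6) + 2) + 17588) + 1183/2 = (sqrt(2)*sqrt(-12 + 2) + 17588) + 1183/2 = (sqrt(2)*sqrt(-10) + 17588) + 1183/2 = (sqrt(2)*(I*sqrt(10)) + 17588) + 1183/2 = (2*I*sqrt(5) + 17588) + 1183/2 = (17588 + 2*I*sqrt(5)) + 1183/2 = 36359/2 + 2*I*sqrt(5)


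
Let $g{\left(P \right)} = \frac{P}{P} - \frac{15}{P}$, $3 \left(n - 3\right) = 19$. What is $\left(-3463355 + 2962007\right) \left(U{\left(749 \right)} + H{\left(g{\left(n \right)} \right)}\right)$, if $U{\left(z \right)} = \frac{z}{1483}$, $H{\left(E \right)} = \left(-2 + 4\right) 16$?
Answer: $- \frac{24167480340}{1483} \approx -1.6296 \cdot 10^{7}$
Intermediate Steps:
$n = \frac{28}{3}$ ($n = 3 + \frac{1}{3} \cdot 19 = 3 + \frac{19}{3} = \frac{28}{3} \approx 9.3333$)
$g{\left(P \right)} = 1 - \frac{15}{P}$
$H{\left(E \right)} = 32$ ($H{\left(E \right)} = 2 \cdot 16 = 32$)
$U{\left(z \right)} = \frac{z}{1483}$ ($U{\left(z \right)} = z \frac{1}{1483} = \frac{z}{1483}$)
$\left(-3463355 + 2962007\right) \left(U{\left(749 \right)} + H{\left(g{\left(n \right)} \right)}\right) = \left(-3463355 + 2962007\right) \left(\frac{1}{1483} \cdot 749 + 32\right) = - 501348 \left(\frac{749}{1483} + 32\right) = \left(-501348\right) \frac{48205}{1483} = - \frac{24167480340}{1483}$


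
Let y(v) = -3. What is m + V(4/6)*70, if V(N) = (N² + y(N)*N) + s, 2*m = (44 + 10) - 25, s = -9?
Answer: -13039/18 ≈ -724.39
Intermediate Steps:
m = 29/2 (m = ((44 + 10) - 25)/2 = (54 - 25)/2 = (½)*29 = 29/2 ≈ 14.500)
V(N) = -9 + N² - 3*N (V(N) = (N² - 3*N) - 9 = -9 + N² - 3*N)
m + V(4/6)*70 = 29/2 + (-9 + (4/6)² - 12/6)*70 = 29/2 + (-9 + (4*(⅙))² - 12/6)*70 = 29/2 + (-9 + (⅔)² - 3*⅔)*70 = 29/2 + (-9 + 4/9 - 2)*70 = 29/2 - 95/9*70 = 29/2 - 6650/9 = -13039/18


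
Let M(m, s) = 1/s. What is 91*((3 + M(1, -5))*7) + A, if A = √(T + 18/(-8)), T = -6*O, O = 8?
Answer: 8918/5 + I*√201/2 ≈ 1783.6 + 7.0887*I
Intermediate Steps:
T = -48 (T = -6*8 = -48)
A = I*√201/2 (A = √(-48 + 18/(-8)) = √(-48 + 18*(-⅛)) = √(-48 - 9/4) = √(-201/4) = I*√201/2 ≈ 7.0887*I)
91*((3 + M(1, -5))*7) + A = 91*((3 + 1/(-5))*7) + I*√201/2 = 91*((3 - ⅕)*7) + I*√201/2 = 91*((14/5)*7) + I*√201/2 = 91*(98/5) + I*√201/2 = 8918/5 + I*√201/2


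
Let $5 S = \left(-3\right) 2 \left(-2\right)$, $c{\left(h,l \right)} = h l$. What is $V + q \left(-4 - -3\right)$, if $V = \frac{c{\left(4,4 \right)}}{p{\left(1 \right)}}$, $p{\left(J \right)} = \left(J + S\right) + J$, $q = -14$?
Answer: $\frac{194}{11} \approx 17.636$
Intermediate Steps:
$S = \frac{12}{5}$ ($S = \frac{\left(-3\right) 2 \left(-2\right)}{5} = \frac{\left(-6\right) \left(-2\right)}{5} = \frac{1}{5} \cdot 12 = \frac{12}{5} \approx 2.4$)
$p{\left(J \right)} = \frac{12}{5} + 2 J$ ($p{\left(J \right)} = \left(J + \frac{12}{5}\right) + J = \left(\frac{12}{5} + J\right) + J = \frac{12}{5} + 2 J$)
$V = \frac{40}{11}$ ($V = \frac{4 \cdot 4}{\frac{12}{5} + 2 \cdot 1} = \frac{16}{\frac{12}{5} + 2} = \frac{16}{\frac{22}{5}} = 16 \cdot \frac{5}{22} = \frac{40}{11} \approx 3.6364$)
$V + q \left(-4 - -3\right) = \frac{40}{11} - 14 \left(-4 - -3\right) = \frac{40}{11} - 14 \left(-4 + 3\right) = \frac{40}{11} - -14 = \frac{40}{11} + 14 = \frac{194}{11}$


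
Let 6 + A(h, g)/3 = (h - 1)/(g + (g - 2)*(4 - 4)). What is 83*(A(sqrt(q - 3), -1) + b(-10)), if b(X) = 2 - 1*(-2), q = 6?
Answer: -913 - 249*sqrt(3) ≈ -1344.3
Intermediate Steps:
b(X) = 4 (b(X) = 2 + 2 = 4)
A(h, g) = -18 + 3*(-1 + h)/g (A(h, g) = -18 + 3*((h - 1)/(g + (g - 2)*(4 - 4))) = -18 + 3*((-1 + h)/(g + (-2 + g)*0)) = -18 + 3*((-1 + h)/(g + 0)) = -18 + 3*((-1 + h)/g) = -18 + 3*(-1 + h)/g)
83*(A(sqrt(q - 3), -1) + b(-10)) = 83*(3*(-1 + sqrt(6 - 3) - 6*(-1))/(-1) + 4) = 83*(3*(-1)*(-1 + sqrt(3) + 6) + 4) = 83*(3*(-1)*(5 + sqrt(3)) + 4) = 83*((-15 - 3*sqrt(3)) + 4) = 83*(-11 - 3*sqrt(3)) = -913 - 249*sqrt(3)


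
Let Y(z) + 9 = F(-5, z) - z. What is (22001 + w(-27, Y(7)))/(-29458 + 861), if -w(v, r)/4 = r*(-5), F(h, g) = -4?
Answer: -21601/28597 ≈ -0.75536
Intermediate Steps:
Y(z) = -13 - z (Y(z) = -9 + (-4 - z) = -13 - z)
w(v, r) = 20*r (w(v, r) = -4*r*(-5) = -(-20)*r = 20*r)
(22001 + w(-27, Y(7)))/(-29458 + 861) = (22001 + 20*(-13 - 1*7))/(-29458 + 861) = (22001 + 20*(-13 - 7))/(-28597) = (22001 + 20*(-20))*(-1/28597) = (22001 - 400)*(-1/28597) = 21601*(-1/28597) = -21601/28597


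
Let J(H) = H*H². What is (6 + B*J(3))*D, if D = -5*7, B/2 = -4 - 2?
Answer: 11130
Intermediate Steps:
B = -12 (B = 2*(-4 - 2) = 2*(-6) = -12)
J(H) = H³
D = -35
(6 + B*J(3))*D = (6 - 12*3³)*(-35) = (6 - 12*27)*(-35) = (6 - 324)*(-35) = -318*(-35) = 11130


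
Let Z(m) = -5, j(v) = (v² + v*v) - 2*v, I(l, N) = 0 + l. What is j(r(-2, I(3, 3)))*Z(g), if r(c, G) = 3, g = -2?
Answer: -60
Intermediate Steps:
I(l, N) = l
j(v) = -2*v + 2*v² (j(v) = (v² + v²) - 2*v = 2*v² - 2*v = -2*v + 2*v²)
j(r(-2, I(3, 3)))*Z(g) = (2*3*(-1 + 3))*(-5) = (2*3*2)*(-5) = 12*(-5) = -60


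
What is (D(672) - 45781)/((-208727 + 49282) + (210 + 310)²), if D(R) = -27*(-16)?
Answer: -45349/110955 ≈ -0.40872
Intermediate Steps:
D(R) = 432
(D(672) - 45781)/((-208727 + 49282) + (210 + 310)²) = (432 - 45781)/((-208727 + 49282) + (210 + 310)²) = -45349/(-159445 + 520²) = -45349/(-159445 + 270400) = -45349/110955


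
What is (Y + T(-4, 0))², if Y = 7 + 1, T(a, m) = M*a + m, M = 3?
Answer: 16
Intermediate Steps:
T(a, m) = m + 3*a (T(a, m) = 3*a + m = m + 3*a)
Y = 8
(Y + T(-4, 0))² = (8 + (0 + 3*(-4)))² = (8 + (0 - 12))² = (8 - 12)² = (-4)² = 16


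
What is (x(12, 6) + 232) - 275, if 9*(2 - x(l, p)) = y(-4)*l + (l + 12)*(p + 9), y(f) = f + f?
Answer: -211/3 ≈ -70.333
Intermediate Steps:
y(f) = 2*f
x(l, p) = 2 + 8*l/9 - (9 + p)*(12 + l)/9 (x(l, p) = 2 - ((2*(-4))*l + (l + 12)*(p + 9))/9 = 2 - (-8*l + (12 + l)*(9 + p))/9 = 2 - (-8*l + (9 + p)*(12 + l))/9 = 2 + (8*l/9 - (9 + p)*(12 + l)/9) = 2 + 8*l/9 - (9 + p)*(12 + l)/9)
(x(12, 6) + 232) - 275 = ((-10 - 4/3*6 - ⅑*12 - ⅑*12*6) + 232) - 275 = ((-10 - 8 - 4/3 - 8) + 232) - 275 = (-82/3 + 232) - 275 = 614/3 - 275 = -211/3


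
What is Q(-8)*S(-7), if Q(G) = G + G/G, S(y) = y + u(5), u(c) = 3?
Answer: 28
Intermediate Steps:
S(y) = 3 + y (S(y) = y + 3 = 3 + y)
Q(G) = 1 + G (Q(G) = G + 1 = 1 + G)
Q(-8)*S(-7) = (1 - 8)*(3 - 7) = -7*(-4) = 28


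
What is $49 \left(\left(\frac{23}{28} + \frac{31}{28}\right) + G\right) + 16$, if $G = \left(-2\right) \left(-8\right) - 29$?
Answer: $- \frac{1053}{2} \approx -526.5$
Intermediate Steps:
$G = -13$ ($G = 16 - 29 = -13$)
$49 \left(\left(\frac{23}{28} + \frac{31}{28}\right) + G\right) + 16 = 49 \left(\left(\frac{23}{28} + \frac{31}{28}\right) - 13\right) + 16 = 49 \left(\frac{27}{14} - 13\right) + 16 = 49 \left(- \frac{155}{14}\right) + 16 = - \frac{1085}{2} + 16 = - \frac{1053}{2}$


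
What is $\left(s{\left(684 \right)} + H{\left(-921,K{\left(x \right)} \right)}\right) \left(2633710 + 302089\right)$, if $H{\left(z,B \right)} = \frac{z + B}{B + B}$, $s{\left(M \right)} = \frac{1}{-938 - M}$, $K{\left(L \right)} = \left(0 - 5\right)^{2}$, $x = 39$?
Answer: $- \frac{2133389353119}{40550} \approx -5.2611 \cdot 10^{7}$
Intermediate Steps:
$K{\left(L \right)} = 25$ ($K{\left(L \right)} = \left(-5\right)^{2} = 25$)
$H{\left(z,B \right)} = \frac{B + z}{2 B}$
$\left(s{\left(684 \right)} + H{\left(-921,K{\left(x \right)} \right)}\right) \left(2633710 + 302089\right) = \left(- \frac{1}{938 + 684} + \frac{25 - 921}{2 \cdot 25}\right) \left(2633710 + 302089\right) = \left(- \frac{1}{1622} + \frac{1}{2} \cdot \frac{1}{25} \left(-896\right)\right) 2935799 = \left(\left(-1\right) \frac{1}{1622} - \frac{448}{25}\right) 2935799 = \left(- \frac{1}{1622} - \frac{448}{25}\right) 2935799 = \left(- \frac{726681}{40550}\right) 2935799 = - \frac{2133389353119}{40550}$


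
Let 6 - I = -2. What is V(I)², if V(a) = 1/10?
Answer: 1/100 ≈ 0.010000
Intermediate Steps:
I = 8 (I = 6 - 1*(-2) = 6 + 2 = 8)
V(a) = ⅒
V(I)² = (⅒)² = 1/100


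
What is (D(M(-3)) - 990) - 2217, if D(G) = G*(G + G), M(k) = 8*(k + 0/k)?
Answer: -2055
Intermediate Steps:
M(k) = 8*k (M(k) = 8*(k + 0) = 8*k)
D(G) = 2*G² (D(G) = G*(2*G) = 2*G²)
(D(M(-3)) - 990) - 2217 = (2*(8*(-3))² - 990) - 2217 = (2*(-24)² - 990) - 2217 = (2*576 - 990) - 2217 = (1152 - 990) - 2217 = 162 - 2217 = -2055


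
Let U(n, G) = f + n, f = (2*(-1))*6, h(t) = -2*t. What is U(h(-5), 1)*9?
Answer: -18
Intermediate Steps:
f = -12 (f = -2*6 = -12)
U(n, G) = -12 + n
U(h(-5), 1)*9 = (-12 - 2*(-5))*9 = (-12 + 10)*9 = -2*9 = -18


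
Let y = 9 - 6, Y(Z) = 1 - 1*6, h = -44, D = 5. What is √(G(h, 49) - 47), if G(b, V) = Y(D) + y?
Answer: 7*I ≈ 7.0*I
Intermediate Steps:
Y(Z) = -5 (Y(Z) = 1 - 6 = -5)
y = 3
G(b, V) = -2 (G(b, V) = -5 + 3 = -2)
√(G(h, 49) - 47) = √(-2 - 47) = √(-49) = 7*I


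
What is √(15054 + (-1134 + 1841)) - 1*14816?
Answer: -14816 + √15761 ≈ -14690.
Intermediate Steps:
√(15054 + (-1134 + 1841)) - 1*14816 = √(15054 + 707) - 14816 = √15761 - 14816 = -14816 + √15761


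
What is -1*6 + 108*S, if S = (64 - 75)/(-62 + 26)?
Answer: 27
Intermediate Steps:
S = 11/36 (S = -11/(-36) = -11*(-1/36) = 11/36 ≈ 0.30556)
-1*6 + 108*S = -1*6 + 108*(11/36) = -6 + 33 = 27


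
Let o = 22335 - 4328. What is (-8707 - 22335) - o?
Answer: -49049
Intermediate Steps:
o = 18007
(-8707 - 22335) - o = (-8707 - 22335) - 1*18007 = -31042 - 18007 = -49049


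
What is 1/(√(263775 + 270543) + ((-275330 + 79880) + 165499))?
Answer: -29951/896528083 - √534318/896528083 ≈ -3.4223e-5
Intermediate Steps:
1/(√(263775 + 270543) + ((-275330 + 79880) + 165499)) = 1/(√534318 + (-195450 + 165499)) = 1/(√534318 - 29951) = 1/(-29951 + √534318)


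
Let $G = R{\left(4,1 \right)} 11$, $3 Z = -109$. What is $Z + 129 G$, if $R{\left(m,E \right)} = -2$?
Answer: $- \frac{8623}{3} \approx -2874.3$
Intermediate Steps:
$Z = - \frac{109}{3}$ ($Z = \frac{1}{3} \left(-109\right) = - \frac{109}{3} \approx -36.333$)
$G = -22$ ($G = \left(-2\right) 11 = -22$)
$Z + 129 G = - \frac{109}{3} + 129 \left(-22\right) = - \frac{109}{3} - 2838 = - \frac{8623}{3}$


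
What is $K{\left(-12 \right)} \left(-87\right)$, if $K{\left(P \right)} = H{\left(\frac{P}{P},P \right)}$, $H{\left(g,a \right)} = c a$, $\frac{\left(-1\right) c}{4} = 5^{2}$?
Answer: $-104400$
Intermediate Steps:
$c = -100$ ($c = - 4 \cdot 5^{2} = \left(-4\right) 25 = -100$)
$H{\left(g,a \right)} = - 100 a$
$K{\left(P \right)} = - 100 P$
$K{\left(-12 \right)} \left(-87\right) = \left(-100\right) \left(-12\right) \left(-87\right) = 1200 \left(-87\right) = -104400$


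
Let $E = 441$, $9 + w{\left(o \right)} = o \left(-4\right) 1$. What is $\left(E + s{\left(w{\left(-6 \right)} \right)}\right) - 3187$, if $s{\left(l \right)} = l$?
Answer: $-2731$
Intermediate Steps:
$w{\left(o \right)} = -9 - 4 o$ ($w{\left(o \right)} = -9 + o \left(-4\right) 1 = -9 + - 4 o 1 = -9 - 4 o$)
$\left(E + s{\left(w{\left(-6 \right)} \right)}\right) - 3187 = \left(441 - -15\right) - 3187 = \left(441 + \left(-9 + 24\right)\right) - 3187 = \left(441 + 15\right) - 3187 = 456 - 3187 = -2731$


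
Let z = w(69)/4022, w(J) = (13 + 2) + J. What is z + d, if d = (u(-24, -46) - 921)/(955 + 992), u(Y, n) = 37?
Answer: -1695950/3915417 ≈ -0.43315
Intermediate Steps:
w(J) = 15 + J
d = -884/1947 (d = (37 - 921)/(955 + 992) = -884/1947 ≈ -0.45403)
z = 42/2011 (z = (15 + 69)/4022 = 84*(1/4022) = 42/2011 ≈ 0.020885)
z + d = 42/2011 - 884/1947 = -1695950/3915417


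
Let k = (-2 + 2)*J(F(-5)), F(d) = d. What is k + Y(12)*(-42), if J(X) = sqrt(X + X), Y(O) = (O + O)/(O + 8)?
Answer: -252/5 ≈ -50.400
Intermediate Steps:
Y(O) = 2*O/(8 + O) (Y(O) = (2*O)/(8 + O) = 2*O/(8 + O))
J(X) = sqrt(2)*sqrt(X) (J(X) = sqrt(2*X) = sqrt(2)*sqrt(X))
k = 0 (k = (-2 + 2)*(sqrt(2)*sqrt(-5)) = 0*(sqrt(2)*(I*sqrt(5))) = 0*(I*sqrt(10)) = 0)
k + Y(12)*(-42) = 0 + (2*12/(8 + 12))*(-42) = 0 + (2*12/20)*(-42) = 0 + (2*12*(1/20))*(-42) = 0 + (6/5)*(-42) = 0 - 252/5 = -252/5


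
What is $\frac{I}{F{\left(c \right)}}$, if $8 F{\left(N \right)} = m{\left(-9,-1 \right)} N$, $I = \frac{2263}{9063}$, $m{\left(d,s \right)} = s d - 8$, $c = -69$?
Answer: $- \frac{18104}{625347} \approx -0.02895$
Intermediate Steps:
$m{\left(d,s \right)} = -8 + d s$ ($m{\left(d,s \right)} = d s - 8 = -8 + d s$)
$I = \frac{2263}{9063}$ ($I = 2263 \cdot \frac{1}{9063} = \frac{2263}{9063} \approx 0.2497$)
$F{\left(N \right)} = \frac{N}{8}$ ($F{\left(N \right)} = \frac{\left(-8 - -9\right) N}{8} = \frac{\left(-8 + 9\right) N}{8} = \frac{1 N}{8} = \frac{N}{8}$)
$\frac{I}{F{\left(c \right)}} = \frac{2263}{9063 \cdot \frac{1}{8} \left(-69\right)} = \frac{2263}{9063 \left(- \frac{69}{8}\right)} = \frac{2263}{9063} \left(- \frac{8}{69}\right) = - \frac{18104}{625347}$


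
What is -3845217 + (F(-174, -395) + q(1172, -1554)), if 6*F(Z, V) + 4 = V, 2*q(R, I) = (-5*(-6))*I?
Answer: -7737187/2 ≈ -3.8686e+6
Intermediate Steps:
q(R, I) = 15*I (q(R, I) = ((-5*(-6))*I)/2 = (30*I)/2 = 15*I)
F(Z, V) = -2/3 + V/6
-3845217 + (F(-174, -395) + q(1172, -1554)) = -3845217 + ((-2/3 + (1/6)*(-395)) + 15*(-1554)) = -3845217 + ((-2/3 - 395/6) - 23310) = -3845217 + (-133/2 - 23310) = -3845217 - 46753/2 = -7737187/2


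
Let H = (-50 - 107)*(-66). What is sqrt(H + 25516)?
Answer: sqrt(35878) ≈ 189.41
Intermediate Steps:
H = 10362 (H = -157*(-66) = 10362)
sqrt(H + 25516) = sqrt(10362 + 25516) = sqrt(35878)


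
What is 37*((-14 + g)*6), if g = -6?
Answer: -4440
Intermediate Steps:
37*((-14 + g)*6) = 37*((-14 - 6)*6) = 37*(-20*6) = 37*(-120) = -4440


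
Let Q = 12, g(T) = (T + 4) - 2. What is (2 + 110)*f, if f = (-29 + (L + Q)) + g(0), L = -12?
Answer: -3024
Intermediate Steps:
g(T) = 2 + T (g(T) = (4 + T) - 2 = 2 + T)
f = -27 (f = (-29 + (-12 + 12)) + (2 + 0) = (-29 + 0) + 2 = -29 + 2 = -27)
(2 + 110)*f = (2 + 110)*(-27) = 112*(-27) = -3024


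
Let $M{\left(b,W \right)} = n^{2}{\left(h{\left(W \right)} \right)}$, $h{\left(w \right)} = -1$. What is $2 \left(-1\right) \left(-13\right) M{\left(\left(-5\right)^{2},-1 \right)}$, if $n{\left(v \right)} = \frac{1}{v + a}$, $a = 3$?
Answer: $\frac{13}{2} \approx 6.5$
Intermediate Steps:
$n{\left(v \right)} = \frac{1}{3 + v}$ ($n{\left(v \right)} = \frac{1}{v + 3} = \frac{1}{3 + v}$)
$M{\left(b,W \right)} = \frac{1}{4}$ ($M{\left(b,W \right)} = \left(\frac{1}{3 - 1}\right)^{2} = \left(\frac{1}{2}\right)^{2} = \frac{1}{4}$)
$2 \left(-1\right) \left(-13\right) M{\left(\left(-5\right)^{2},-1 \right)} = 2 \left(-1\right) \left(-13\right) \frac{1}{4} = \left(-2\right) \left(-13\right) \frac{1}{4} = 26 \cdot \frac{1}{4} = \frac{13}{2}$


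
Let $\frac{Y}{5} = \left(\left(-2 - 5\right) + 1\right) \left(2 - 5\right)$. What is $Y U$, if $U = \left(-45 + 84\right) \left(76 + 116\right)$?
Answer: $673920$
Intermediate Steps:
$U = 7488$ ($U = 39 \cdot 192 = 7488$)
$Y = 90$ ($Y = 5 \left(\left(-2 - 5\right) + 1\right) \left(2 - 5\right) = 5 \left(-7 + 1\right) \left(2 - 5\right) = 5 \left(\left(-6\right) \left(-3\right)\right) = 5 \cdot 18 = 90$)
$Y U = 90 \cdot 7488 = 673920$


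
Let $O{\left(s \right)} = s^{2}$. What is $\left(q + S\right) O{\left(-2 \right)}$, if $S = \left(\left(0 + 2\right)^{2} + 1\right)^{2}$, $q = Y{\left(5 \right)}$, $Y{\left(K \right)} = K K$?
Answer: $200$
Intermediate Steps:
$Y{\left(K \right)} = K^{2}$
$q = 25$ ($q = 5^{2} = 25$)
$S = 25$ ($S = \left(2^{2} + 1\right)^{2} = \left(4 + 1\right)^{2} = 5^{2} = 25$)
$\left(q + S\right) O{\left(-2 \right)} = \left(25 + 25\right) \left(-2\right)^{2} = 50 \cdot 4 = 200$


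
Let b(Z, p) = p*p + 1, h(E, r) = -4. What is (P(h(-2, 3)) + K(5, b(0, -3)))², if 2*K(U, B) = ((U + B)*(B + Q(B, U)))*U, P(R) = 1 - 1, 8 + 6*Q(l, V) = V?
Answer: 2030625/16 ≈ 1.2691e+5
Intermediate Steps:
Q(l, V) = -4/3 + V/6
P(R) = 0
b(Z, p) = 1 + p² (b(Z, p) = p² + 1 = 1 + p²)
K(U, B) = U*(B + U)*(-4/3 + B + U/6)/2 (K(U, B) = (((U + B)*(B + (-4/3 + U/6)))*U)/2 = (((B + U)*(-4/3 + B + U/6))*U)/2 = (U*(B + U)*(-4/3 + B + U/6))/2 = U*(B + U)*(-4/3 + B + U/6)/2)
(P(h(-2, 3)) + K(5, b(0, -3)))² = (0 + (1/12)*5*(6*(1 + (-3)²)² + (1 + (-3)²)*(-8 + 5) + 5*(-8 + 5) + 6*(1 + (-3)²)*5))² = (0 + (1/12)*5*(6*(1 + 9)² + (1 + 9)*(-3) + 5*(-3) + 6*(1 + 9)*5))² = (0 + (1/12)*5*(6*10² + 10*(-3) - 15 + 6*10*5))² = (0 + (1/12)*5*(6*100 - 30 - 15 + 300))² = (0 + (1/12)*5*(600 - 30 - 15 + 300))² = (0 + (1/12)*5*855)² = (0 + 1425/4)² = (1425/4)² = 2030625/16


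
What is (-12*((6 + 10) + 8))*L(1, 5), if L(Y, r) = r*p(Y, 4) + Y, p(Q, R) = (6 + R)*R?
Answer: -57888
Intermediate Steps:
p(Q, R) = R*(6 + R)
L(Y, r) = Y + 40*r (L(Y, r) = r*(4*(6 + 4)) + Y = r*(4*10) + Y = r*40 + Y = 40*r + Y = Y + 40*r)
(-12*((6 + 10) + 8))*L(1, 5) = (-12*((6 + 10) + 8))*(1 + 40*5) = (-12*(16 + 8))*(1 + 200) = -12*24*201 = -288*201 = -57888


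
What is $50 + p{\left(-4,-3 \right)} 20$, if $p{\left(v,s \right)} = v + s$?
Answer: $-90$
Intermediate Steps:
$p{\left(v,s \right)} = s + v$
$50 + p{\left(-4,-3 \right)} 20 = 50 + \left(-3 - 4\right) 20 = 50 - 140 = -90$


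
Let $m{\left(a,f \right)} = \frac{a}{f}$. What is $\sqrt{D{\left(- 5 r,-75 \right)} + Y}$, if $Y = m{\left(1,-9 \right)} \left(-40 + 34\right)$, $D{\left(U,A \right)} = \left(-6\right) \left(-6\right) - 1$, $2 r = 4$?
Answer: $\frac{\sqrt{321}}{3} \approx 5.9722$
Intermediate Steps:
$r = 2$ ($r = \frac{1}{2} \cdot 4 = 2$)
$D{\left(U,A \right)} = 35$ ($D{\left(U,A \right)} = 36 - 1 = 35$)
$Y = \frac{2}{3}$ ($Y = 1 \frac{1}{-9} \left(-40 + 34\right) = 1 \left(- \frac{1}{9}\right) \left(-6\right) = \left(- \frac{1}{9}\right) \left(-6\right) = \frac{2}{3} \approx 0.66667$)
$\sqrt{D{\left(- 5 r,-75 \right)} + Y} = \sqrt{35 + \frac{2}{3}} = \sqrt{\frac{107}{3}} = \frac{\sqrt{321}}{3}$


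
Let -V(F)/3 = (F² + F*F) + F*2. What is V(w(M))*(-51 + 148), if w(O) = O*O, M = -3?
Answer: -52380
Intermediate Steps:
w(O) = O²
V(F) = -6*F - 6*F² (V(F) = -3*((F² + F*F) + F*2) = -3*((F² + F²) + 2*F) = -3*(2*F² + 2*F) = -3*(2*F + 2*F²) = -6*F - 6*F²)
V(w(M))*(-51 + 148) = (-6*(-3)²*(1 + (-3)²))*(-51 + 148) = -6*9*(1 + 9)*97 = -6*9*10*97 = -540*97 = -52380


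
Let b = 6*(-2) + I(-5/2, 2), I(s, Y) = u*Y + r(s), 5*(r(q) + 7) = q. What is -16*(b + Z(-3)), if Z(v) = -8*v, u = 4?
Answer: -200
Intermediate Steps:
r(q) = -7 + q/5
I(s, Y) = -7 + 4*Y + s/5 (I(s, Y) = 4*Y + (-7 + s/5) = -7 + 4*Y + s/5)
b = -23/2 (b = 6*(-2) + (-7 + 4*2 + (-5/2)/5) = -12 + (-7 + 8 + (-5*½)/5) = -12 + (-7 + 8 + (⅕)*(-5/2)) = -12 + (-7 + 8 - ½) = -12 + ½ = -23/2 ≈ -11.500)
-16*(b + Z(-3)) = -16*(-23/2 - 8*(-3)) = -16*(-23/2 + 24) = -16*25/2 = -200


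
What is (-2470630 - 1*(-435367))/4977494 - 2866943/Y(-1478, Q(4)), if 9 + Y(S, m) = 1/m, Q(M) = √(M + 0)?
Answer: 28540348562213/84617398 ≈ 3.3729e+5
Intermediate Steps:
Q(M) = √M
Y(S, m) = -9 + 1/m
(-2470630 - 1*(-435367))/4977494 - 2866943/Y(-1478, Q(4)) = (-2470630 - 1*(-435367))/4977494 - 2866943/(-9 + 1/(√4)) = (-2470630 + 435367)*(1/4977494) - 2866943/(-9 + 1/2) = -2035263*1/4977494 - 2866943/(-9 + ½) = -2035263/4977494 - 2866943/(-17/2) = -2035263/4977494 - 2866943*(-2/17) = -2035263/4977494 + 5733886/17 = 28540348562213/84617398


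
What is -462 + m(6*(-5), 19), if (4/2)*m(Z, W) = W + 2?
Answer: -903/2 ≈ -451.50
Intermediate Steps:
m(Z, W) = 1 + W/2 (m(Z, W) = (W + 2)/2 = (2 + W)/2 = 1 + W/2)
-462 + m(6*(-5), 19) = -462 + (1 + (½)*19) = -462 + (1 + 19/2) = -462 + 21/2 = -903/2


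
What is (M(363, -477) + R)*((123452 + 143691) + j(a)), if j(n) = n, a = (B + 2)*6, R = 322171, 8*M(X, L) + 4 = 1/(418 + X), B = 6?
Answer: 537834451060435/6248 ≈ 8.6081e+10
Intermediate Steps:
M(X, L) = -½ + 1/(8*(418 + X))
a = 48 (a = (6 + 2)*6 = 8*6 = 48)
(M(363, -477) + R)*((123452 + 143691) + j(a)) = ((-1671 - 4*363)/(8*(418 + 363)) + 322171)*((123452 + 143691) + 48) = ((⅛)*(-1671 - 1452)/781 + 322171)*(267143 + 48) = ((⅛)*(1/781)*(-3123) + 322171)*267191 = (-3123/6248 + 322171)*267191 = (2012921285/6248)*267191 = 537834451060435/6248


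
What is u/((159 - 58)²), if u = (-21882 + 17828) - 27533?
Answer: -31587/10201 ≈ -3.0965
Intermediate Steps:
u = -31587 (u = -4054 - 27533 = -31587)
u/((159 - 58)²) = -31587/(159 - 58)² = -31587/(101²) = -31587/10201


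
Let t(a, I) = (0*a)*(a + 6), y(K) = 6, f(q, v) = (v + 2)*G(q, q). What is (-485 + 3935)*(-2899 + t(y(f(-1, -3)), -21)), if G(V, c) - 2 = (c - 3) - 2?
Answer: -10001550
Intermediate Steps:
G(V, c) = -3 + c (G(V, c) = 2 + ((c - 3) - 2) = 2 + ((-3 + c) - 2) = 2 + (-5 + c) = -3 + c)
f(q, v) = (-3 + q)*(2 + v) (f(q, v) = (v + 2)*(-3 + q) = (2 + v)*(-3 + q) = (-3 + q)*(2 + v))
t(a, I) = 0 (t(a, I) = 0*(6 + a) = 0)
(-485 + 3935)*(-2899 + t(y(f(-1, -3)), -21)) = (-485 + 3935)*(-2899 + 0) = 3450*(-2899) = -10001550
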